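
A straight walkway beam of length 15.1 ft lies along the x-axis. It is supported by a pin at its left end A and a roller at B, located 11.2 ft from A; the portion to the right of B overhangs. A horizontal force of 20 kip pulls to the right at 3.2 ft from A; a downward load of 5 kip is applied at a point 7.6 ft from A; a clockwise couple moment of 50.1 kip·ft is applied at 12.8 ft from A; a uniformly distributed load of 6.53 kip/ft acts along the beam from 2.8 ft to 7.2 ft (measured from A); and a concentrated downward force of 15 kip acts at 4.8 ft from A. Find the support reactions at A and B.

A_x = -20.00 kip, A_y = 21.61 kip, B_y = 27.12 kip

Resultant of the distributed load: 6.53 × 4.4 = 28.732 kip at 5 ft from A.
Moments about A: B_y·11.2 − 5·7.6 − 50.1 − (6.53·4.4)·5 − 15·4.8 = 0 → B_y = 303.76/11.2 = 27.1214 ≈ 27.12 kip.
ΣF_y = 0: A_y + 27.1214 − 5 − 6.53·4.4 − 15 = 0 → A_y = 21.61 kip.
ΣF_x = 0: A_x + 20 = 0 → A_x = -20.00 kip.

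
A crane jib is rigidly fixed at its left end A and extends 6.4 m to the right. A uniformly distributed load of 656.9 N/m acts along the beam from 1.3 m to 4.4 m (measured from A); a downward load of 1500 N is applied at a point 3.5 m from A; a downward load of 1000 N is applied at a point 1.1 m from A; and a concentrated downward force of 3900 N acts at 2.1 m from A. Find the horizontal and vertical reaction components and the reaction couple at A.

A_x = 0, A_y = 8436 N, M_A = 20340 N·m

Resultant of the distributed load: 656.9 × 3.1 = 2036.39 N at 2.85 m from A.
ΣF_x = 0: A_x = 0.
ΣF_y = 0: A_y − 656.9·3.1 − 1500 − 1000 − 3900 = 0 → A_y = 8436 N.
ΣM about A: M_A − (656.9·3.1)·2.85 − 1500·3.5 − 1000·1.1 − 3900·2.1 = 0 → M_A = 20340 N·m.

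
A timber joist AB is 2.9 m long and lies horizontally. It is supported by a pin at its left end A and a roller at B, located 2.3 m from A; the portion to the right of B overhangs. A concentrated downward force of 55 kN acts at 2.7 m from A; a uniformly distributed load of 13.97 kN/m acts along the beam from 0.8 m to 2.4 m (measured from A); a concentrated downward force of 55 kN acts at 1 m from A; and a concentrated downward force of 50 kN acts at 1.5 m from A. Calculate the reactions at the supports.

Resultant of the distributed load: 13.97 × 1.6 = 22.352 kN at 1.6 m from A.
ΣM about A: B_y·2.3 − 55·2.7 − (13.97·1.6)·1.6 − 55·1 − 50·1.5 = 0 → B_y = 314.2632/2.3 = 136.636 ≈ 136.6 kN.
ΣF_y = 0: A_y + 136.636 − 55 − 13.97·1.6 − 55 − 50 = 0 → A_y = 45.72 kN.
ΣF_x = 0: no horizontal applied forces, so A_x = 0.

A_x = 0, A_y = 45.72 kN, B_y = 136.6 kN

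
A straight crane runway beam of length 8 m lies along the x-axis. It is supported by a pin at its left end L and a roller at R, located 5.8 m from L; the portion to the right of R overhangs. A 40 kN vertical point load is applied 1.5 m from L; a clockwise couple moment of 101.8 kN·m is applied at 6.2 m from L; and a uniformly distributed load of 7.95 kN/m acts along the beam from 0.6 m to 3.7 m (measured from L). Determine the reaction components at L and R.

Resultant of the distributed load: 7.95 × 3.1 = 24.645 kN at 2.15 m from L.
Taking moments about L: R_y·5.8 − 40·1.5 − 101.8 − (7.95·3.1)·2.15 = 0 → R_y = 214.78675/5.8 = 37.0322 ≈ 37.03 kN.
ΣF_y = 0: L_y + 37.0322 − 40 − 7.95·3.1 = 0 → L_y = 27.61 kN.
ΣF_x = 0: no horizontal applied forces, so L_x = 0.

L_x = 0, L_y = 27.61 kN, R_y = 37.03 kN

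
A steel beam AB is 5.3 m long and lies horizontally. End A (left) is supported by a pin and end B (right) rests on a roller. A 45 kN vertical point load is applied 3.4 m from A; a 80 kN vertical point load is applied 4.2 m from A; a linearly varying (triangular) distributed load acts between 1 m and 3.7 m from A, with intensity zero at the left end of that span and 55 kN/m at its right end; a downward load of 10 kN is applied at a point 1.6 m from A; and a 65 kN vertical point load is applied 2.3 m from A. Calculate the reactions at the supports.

A_x = 0, A_y = 111.5 kN, B_y = 162.7 kN

Resultant of the triangular load: ½ × 55 × 2.7 = 74.25 kN, acting at 2.8 m from A (one-third of the span from the peak).
Moments about A: B_y·5.3 − 45·3.4 − 80·4.2 − (½·55·2.7)·2.8 − 10·1.6 − 65·2.3 = 0 → B_y = 862.4/5.3 = 162.717 ≈ 162.7 kN.
ΣF_y = 0: A_y + 162.717 − 45 − 80 − ½·55·2.7 − 10 − 65 = 0 → A_y = 111.5 kN.
ΣF_x = 0: no horizontal applied forces, so A_x = 0.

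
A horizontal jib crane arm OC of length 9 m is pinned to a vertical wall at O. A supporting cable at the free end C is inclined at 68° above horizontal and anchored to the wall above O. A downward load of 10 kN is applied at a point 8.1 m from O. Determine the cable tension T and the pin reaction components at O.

ΣM about O: T·sin68°·9 − 10·8.1 = 0 → T = 81/(9·0.927184) = 9.70681 ≈ 9.707 kN.
ΣF_x = 0: O_x − T·cos68° = 0 → O_x = 9.70681 × 0.374607 = 3.636 kN.
ΣF_y = 0: O_y + T·sin68° − 10 = 0 → O_y = 10 − 9.70681 × 0.927184 = 1.000 kN.

T = 9.707 kN, O_x = 3.636 kN, O_y = 1.000 kN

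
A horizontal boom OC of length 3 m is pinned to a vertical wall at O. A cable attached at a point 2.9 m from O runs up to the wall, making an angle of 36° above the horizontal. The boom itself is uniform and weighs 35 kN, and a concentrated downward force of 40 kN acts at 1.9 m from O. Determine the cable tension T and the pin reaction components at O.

ΣM about O: T·sin36°·2.9 − 35·1.5 − 40·1.9 = 0 → T = 128.5/(2.9·0.587785) = 75.3853 ≈ 75.39 kN.
ΣF_x = 0: O_x − T·cos36° = 0 → O_x = 75.3853 × 0.809017 = 60.99 kN.
ΣF_y = 0: O_y + T·sin36° − 35 − 40 = 0 → O_y = 75 − 75.3853 × 0.587785 = 30.69 kN.

T = 75.39 kN, O_x = 60.99 kN, O_y = 30.69 kN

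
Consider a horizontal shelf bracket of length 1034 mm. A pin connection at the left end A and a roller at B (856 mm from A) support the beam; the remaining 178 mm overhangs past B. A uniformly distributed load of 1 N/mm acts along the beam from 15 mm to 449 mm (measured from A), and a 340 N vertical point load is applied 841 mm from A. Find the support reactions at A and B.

Resultant of the distributed load: 1 × 434 = 434 N at 232 mm from A.
Moments about A: B_y·856 − (1·434)·232 − 340·841 = 0 → B_y = 386628/856 = 451.668 ≈ 451.7 N.
ΣF_y = 0: A_y + 451.668 − 1·434 − 340 = 0 → A_y = 322.3 N.
ΣF_x = 0: no horizontal applied forces, so A_x = 0.

A_x = 0, A_y = 322.3 N, B_y = 451.7 N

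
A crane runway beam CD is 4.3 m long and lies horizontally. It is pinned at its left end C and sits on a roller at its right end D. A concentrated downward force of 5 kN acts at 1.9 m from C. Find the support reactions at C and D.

C_x = 0, C_y = 2.791 kN, D_y = 2.209 kN

Taking moments about C: D_y·4.3 − 5·1.9 = 0 → D_y = 9.5/4.3 = 2.2093 ≈ 2.209 kN.
ΣF_y = 0: C_y + 2.2093 − 5 = 0 → C_y = 2.791 kN.
ΣF_x = 0: no horizontal applied forces, so C_x = 0.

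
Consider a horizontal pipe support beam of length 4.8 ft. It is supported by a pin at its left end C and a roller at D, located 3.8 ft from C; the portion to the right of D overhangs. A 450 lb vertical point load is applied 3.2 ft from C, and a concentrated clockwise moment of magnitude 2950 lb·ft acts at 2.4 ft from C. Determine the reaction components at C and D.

Taking moments about C: D_y·3.8 − 450·3.2 − 2950 = 0 → D_y = 4390/3.8 = 1155.26 ≈ 1155 lb.
ΣF_y = 0: C_y + 1155.26 − 450 = 0 → C_y = -705.3 lb.
ΣF_x = 0: no horizontal applied forces, so C_x = 0.

C_x = 0, C_y = -705.3 lb, D_y = 1155 lb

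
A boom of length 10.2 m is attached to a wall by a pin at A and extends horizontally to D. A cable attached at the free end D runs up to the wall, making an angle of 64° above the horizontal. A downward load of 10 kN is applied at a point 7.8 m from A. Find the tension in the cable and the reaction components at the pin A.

T = 8.508 kN, A_x = 3.730 kN, A_y = 2.353 kN

ΣM about A: T·sin64°·10.2 − 10·7.8 = 0 → T = 78/(10.2·0.898794) = 8.50813 ≈ 8.508 kN.
ΣF_x = 0: A_x − T·cos64° = 0 → A_x = 8.50813 × 0.438371 = 3.730 kN.
ΣF_y = 0: A_y + T·sin64° − 10 = 0 → A_y = 10 − 8.50813 × 0.898794 = 2.353 kN.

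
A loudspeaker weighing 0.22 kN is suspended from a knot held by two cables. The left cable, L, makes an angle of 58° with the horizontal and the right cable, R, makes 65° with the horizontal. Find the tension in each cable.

ΣF_x = 0: −T_L·cos58° + T_R·cos65° = 0 → T_R = 1.2539·T_L.
ΣF_y = 0: T_L·sin58° + T_R·sin65° = 0.22.
Substitute: T_L·(0.848048 + 1.2539·0.906308) = 0.22 → T_L = 0.110861 ≈ 0.1109 kN.
Then T_R = 1.2539 × 0.110861 = 0.1390 kN.

T_L = 0.1109 kN, T_R = 0.1390 kN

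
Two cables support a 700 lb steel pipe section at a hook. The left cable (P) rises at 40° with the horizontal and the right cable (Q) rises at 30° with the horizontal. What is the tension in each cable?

ΣF_x = 0: −T_P·cos40° + T_Q·cos30° = 0 → T_Q = 0.884552·T_P.
ΣF_y = 0: T_P·sin40° + T_Q·sin30° = 700.
Substitute: T_P·(0.642788 + 0.884552·0.5) = 700 → T_P = 645.123 ≈ 645.1 lb.
Then T_Q = 0.884552 × 645.123 = 570.6 lb.

T_P = 645.1 lb, T_Q = 570.6 lb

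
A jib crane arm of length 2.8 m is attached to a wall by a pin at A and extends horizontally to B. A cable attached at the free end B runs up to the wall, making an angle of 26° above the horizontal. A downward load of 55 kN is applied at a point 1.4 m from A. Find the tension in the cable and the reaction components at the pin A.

T = 62.73 kN, A_x = 56.38 kN, A_y = 27.50 kN

ΣM about A: T·sin26°·2.8 − 55·1.4 = 0 → T = 77/(2.8·0.438371) = 62.7323 ≈ 62.73 kN.
ΣF_x = 0: A_x − T·cos26° = 0 → A_x = 62.7323 × 0.898794 = 56.38 kN.
ΣF_y = 0: A_y + T·sin26° − 55 = 0 → A_y = 55 − 62.7323 × 0.438371 = 27.50 kN.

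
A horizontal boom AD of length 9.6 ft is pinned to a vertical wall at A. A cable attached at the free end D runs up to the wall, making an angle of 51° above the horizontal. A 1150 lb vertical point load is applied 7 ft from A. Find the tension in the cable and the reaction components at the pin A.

T = 1079 lb, A_x = 679.0 lb, A_y = 311.5 lb

ΣM about A: T·sin51°·9.6 − 1150·7 = 0 → T = 8050/(9.6·0.777146) = 1079 lb.
ΣF_x = 0: A_x − T·cos51° = 0 → A_x = 1079 × 0.62932 = 679.0 lb.
ΣF_y = 0: A_y + T·sin51° − 1150 = 0 → A_y = 1150 − 1079 × 0.777146 = 311.5 lb.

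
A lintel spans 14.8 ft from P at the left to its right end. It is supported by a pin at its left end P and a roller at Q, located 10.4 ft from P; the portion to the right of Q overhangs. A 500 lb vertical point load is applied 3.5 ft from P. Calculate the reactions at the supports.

ΣM about P: Q_y·10.4 − 500·3.5 = 0 → Q_y = 1750/10.4 = 168.269 ≈ 168.3 lb.
ΣF_y = 0: P_y + 168.269 − 500 = 0 → P_y = 331.7 lb.
ΣF_x = 0: no horizontal applied forces, so P_x = 0.

P_x = 0, P_y = 331.7 lb, Q_y = 168.3 lb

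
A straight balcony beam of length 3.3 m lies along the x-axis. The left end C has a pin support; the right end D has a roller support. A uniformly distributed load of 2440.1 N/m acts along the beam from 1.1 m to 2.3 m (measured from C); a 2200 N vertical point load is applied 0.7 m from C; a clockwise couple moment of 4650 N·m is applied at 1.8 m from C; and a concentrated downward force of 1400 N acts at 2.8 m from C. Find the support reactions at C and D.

Resultant of the distributed load: 2440.1 × 1.2 = 2928.12 N at 1.7 m from C.
Taking moments about C: D_y·3.3 − (2440.1·1.2)·1.7 − 2200·0.7 − 4650 − 1400·2.8 = 0 → D_y = 15087.804/3.3 = 4572.06 ≈ 4572 N.
ΣF_y = 0: C_y + 4572.06 − 2440.1·1.2 − 2200 − 1400 = 0 → C_y = 1956 N.
ΣF_x = 0: no horizontal applied forces, so C_x = 0.

C_x = 0, C_y = 1956 N, D_y = 4572 N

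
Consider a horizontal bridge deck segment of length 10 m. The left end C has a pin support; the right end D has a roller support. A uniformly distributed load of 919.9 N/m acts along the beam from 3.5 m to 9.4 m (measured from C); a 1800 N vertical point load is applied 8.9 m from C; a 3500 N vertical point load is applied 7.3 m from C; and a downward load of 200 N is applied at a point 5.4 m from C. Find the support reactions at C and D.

C_x = 0, C_y = 3162 N, D_y = 7766 N

Resultant of the distributed load: 919.9 × 5.9 = 5427.41 N at 6.45 m from C.
Taking moments about C: D_y·10 − (919.9·5.9)·6.45 − 1800·8.9 − 3500·7.3 − 200·5.4 = 0 → D_y = 77656.7945/10 = 7765.68 ≈ 7766 N.
ΣF_y = 0: C_y + 7765.68 − 919.9·5.9 − 1800 − 3500 − 200 = 0 → C_y = 3162 N.
ΣF_x = 0: no horizontal applied forces, so C_x = 0.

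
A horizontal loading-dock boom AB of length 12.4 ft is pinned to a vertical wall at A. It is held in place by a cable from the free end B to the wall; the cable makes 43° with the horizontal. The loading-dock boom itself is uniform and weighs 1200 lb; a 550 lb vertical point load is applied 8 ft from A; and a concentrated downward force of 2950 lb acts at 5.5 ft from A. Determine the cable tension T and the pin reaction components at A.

T = 3319 lb, A_x = 2427 lb, A_y = 2437 lb

ΣM about A: T·sin43°·12.4 − 1200·6.2 − 550·8 − 2950·5.5 = 0 → T = 28065/(12.4·0.681998) = 3318.64 ≈ 3319 lb.
ΣF_x = 0: A_x − T·cos43° = 0 → A_x = 3318.64 × 0.731354 = 2427 lb.
ΣF_y = 0: A_y + T·sin43° − 1200 − 550 − 2950 = 0 → A_y = 4700 − 3318.64 × 0.681998 = 2437 lb.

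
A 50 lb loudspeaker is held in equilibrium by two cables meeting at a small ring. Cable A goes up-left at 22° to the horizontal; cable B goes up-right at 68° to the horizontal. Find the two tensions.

ΣF_x = 0: −T_A·cos22° + T_B·cos68° = 0 → T_B = 2.47509·T_A.
ΣF_y = 0: T_A·sin22° + T_B·sin68° = 50.
Substitute: T_A·(0.374607 + 2.47509·0.927184) = 50 → T_A = 18.7303 ≈ 18.73 lb.
Then T_B = 2.47509 × 18.7303 = 46.36 lb.

T_A = 18.73 lb, T_B = 46.36 lb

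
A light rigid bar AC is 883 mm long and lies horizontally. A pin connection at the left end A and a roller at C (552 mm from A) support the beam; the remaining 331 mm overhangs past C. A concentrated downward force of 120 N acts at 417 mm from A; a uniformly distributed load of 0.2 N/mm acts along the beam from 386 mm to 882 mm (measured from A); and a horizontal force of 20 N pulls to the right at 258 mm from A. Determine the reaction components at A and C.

Resultant of the distributed load: 0.2 × 496 = 99.2 N at 634 mm from A.
ΣM about A: C_y·552 − 120·417 − (0.2·496)·634 = 0 → C_y = 112932.8/552 = 204.588 ≈ 204.6 N.
ΣF_y = 0: A_y + 204.588 − 120 − 0.2·496 = 0 → A_y = 14.61 N.
ΣF_x = 0: A_x + 20 = 0 → A_x = -20.00 N.

A_x = -20.00 N, A_y = 14.61 N, C_y = 204.6 N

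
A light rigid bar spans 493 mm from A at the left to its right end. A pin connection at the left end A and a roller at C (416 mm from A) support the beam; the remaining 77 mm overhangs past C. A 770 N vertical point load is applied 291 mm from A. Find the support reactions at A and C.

Moments about A: C_y·416 − 770·291 = 0 → C_y = 224070/416 = 538.63 ≈ 538.6 N.
ΣF_y = 0: A_y + 538.63 − 770 = 0 → A_y = 231.4 N.
ΣF_x = 0: no horizontal applied forces, so A_x = 0.

A_x = 0, A_y = 231.4 N, C_y = 538.6 N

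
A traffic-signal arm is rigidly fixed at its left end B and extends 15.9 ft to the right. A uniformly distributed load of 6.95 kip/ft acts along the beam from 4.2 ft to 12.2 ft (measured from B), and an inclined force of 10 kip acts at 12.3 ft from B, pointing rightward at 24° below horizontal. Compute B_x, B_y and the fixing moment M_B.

B_x = -9.135 kip, B_y = 59.67 kip, M_B = 505.9 kip·ft

Resultant of the distributed load: 6.95 × 8 = 55.6 kip at 8.2 ft from B.
ΣF_x = 0: B_x + 10·cos24° = 0 → B_x = -9.135 kip.
ΣF_y = 0: B_y − 6.95·8 − 10·sin24° = 0 → B_y = 59.67 kip.
ΣM about B: M_B − (6.95·8)·8.2 − 10·sin24°·12.3 = 0 → M_B = 505.9 kip·ft.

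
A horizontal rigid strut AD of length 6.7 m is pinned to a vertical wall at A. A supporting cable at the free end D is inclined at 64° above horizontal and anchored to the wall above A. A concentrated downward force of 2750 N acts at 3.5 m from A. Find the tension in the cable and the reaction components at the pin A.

ΣM about A: T·sin64°·6.7 − 2750·3.5 = 0 → T = 9625/(6.7·0.898794) = 1598.33 ≈ 1598 N.
ΣF_x = 0: A_x − T·cos64° = 0 → A_x = 1598.33 × 0.438371 = 700.7 N.
ΣF_y = 0: A_y + T·sin64° − 2750 = 0 → A_y = 2750 − 1598.33 × 0.898794 = 1313 N.

T = 1598 N, A_x = 700.7 N, A_y = 1313 N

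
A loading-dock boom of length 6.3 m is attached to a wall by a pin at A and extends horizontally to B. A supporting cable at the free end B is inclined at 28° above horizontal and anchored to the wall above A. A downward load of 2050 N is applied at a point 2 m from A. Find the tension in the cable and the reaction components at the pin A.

T = 1386 N, A_x = 1224 N, A_y = 1399 N

ΣM about A: T·sin28°·6.3 − 2050·2 = 0 → T = 4100/(6.3·0.469472) = 1386.22 ≈ 1386 N.
ΣF_x = 0: A_x − T·cos28° = 0 → A_x = 1386.22 × 0.882948 = 1224 N.
ΣF_y = 0: A_y + T·sin28° − 2050 = 0 → A_y = 2050 − 1386.22 × 0.469472 = 1399 N.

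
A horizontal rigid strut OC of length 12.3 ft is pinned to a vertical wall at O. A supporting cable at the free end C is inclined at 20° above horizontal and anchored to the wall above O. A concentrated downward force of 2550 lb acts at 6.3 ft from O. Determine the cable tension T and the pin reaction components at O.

ΣM about O: T·sin20°·12.3 − 2550·6.3 = 0 → T = 16065/(12.3·0.34202) = 3818.78 ≈ 3819 lb.
ΣF_x = 0: O_x − T·cos20° = 0 → O_x = 3818.78 × 0.939693 = 3588 lb.
ΣF_y = 0: O_y + T·sin20° − 2550 = 0 → O_y = 2550 − 3818.78 × 0.34202 = 1244 lb.

T = 3819 lb, O_x = 3588 lb, O_y = 1244 lb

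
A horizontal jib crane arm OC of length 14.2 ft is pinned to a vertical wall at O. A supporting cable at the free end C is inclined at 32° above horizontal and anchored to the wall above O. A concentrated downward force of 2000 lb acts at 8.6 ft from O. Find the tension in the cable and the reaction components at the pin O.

T = 2286 lb, O_x = 1938 lb, O_y = 788.7 lb

ΣM about O: T·sin32°·14.2 − 2000·8.6 = 0 → T = 17200/(14.2·0.529919) = 2285.76 ≈ 2286 lb.
ΣF_x = 0: O_x − T·cos32° = 0 → O_x = 2285.76 × 0.848048 = 1938 lb.
ΣF_y = 0: O_y + T·sin32° − 2000 = 0 → O_y = 2000 − 2285.76 × 0.529919 = 788.7 lb.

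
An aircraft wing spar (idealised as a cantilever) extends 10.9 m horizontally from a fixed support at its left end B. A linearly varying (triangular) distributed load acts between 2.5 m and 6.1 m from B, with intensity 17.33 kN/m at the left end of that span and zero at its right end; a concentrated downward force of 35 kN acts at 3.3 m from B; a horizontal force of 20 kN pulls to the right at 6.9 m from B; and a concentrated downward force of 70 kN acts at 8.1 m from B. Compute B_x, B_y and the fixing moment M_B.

Resultant of the triangular load: ½ × 17.33 × 3.6 = 31.194 kN, acting at 3.7 m from B (one-third of the span from the peak).
ΣF_x = 0: B_x + 20 = 0 → B_x = -20.00 kN.
ΣF_y = 0: B_y − ½·17.33·3.6 − 35 − 70 = 0 → B_y = 136.2 kN.
ΣM about B: M_B − (½·17.33·3.6)·3.7 − 35·3.3 − 70·8.1 = 0 → M_B = 797.9 kN·m.

B_x = -20.00 kN, B_y = 136.2 kN, M_B = 797.9 kN·m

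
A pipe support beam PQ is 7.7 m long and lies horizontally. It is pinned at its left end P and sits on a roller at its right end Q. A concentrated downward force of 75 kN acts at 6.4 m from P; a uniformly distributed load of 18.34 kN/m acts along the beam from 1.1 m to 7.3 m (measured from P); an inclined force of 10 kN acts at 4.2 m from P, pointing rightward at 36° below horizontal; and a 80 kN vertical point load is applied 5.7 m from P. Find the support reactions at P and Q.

Resultant of the distributed load: 18.34 × 6.2 = 113.708 kN at 4.2 m from P.
Moments about P: Q_y·7.7 − 75·6.4 − (18.34·6.2)·4.2 − 10·sin36°·4.2 − 80·5.7 = 0 → Q_y = 1438.26/7.7 = 186.787 ≈ 186.8 kN.
ΣF_y = 0: P_y + 186.787 − 75 − 18.34·6.2 − 10·sin36° − 80 = 0 → P_y = 87.80 kN.
ΣF_x = 0: P_x + 10·cos36° = 0 → P_x = -8.090 kN.

P_x = -8.090 kN, P_y = 87.80 kN, Q_y = 186.8 kN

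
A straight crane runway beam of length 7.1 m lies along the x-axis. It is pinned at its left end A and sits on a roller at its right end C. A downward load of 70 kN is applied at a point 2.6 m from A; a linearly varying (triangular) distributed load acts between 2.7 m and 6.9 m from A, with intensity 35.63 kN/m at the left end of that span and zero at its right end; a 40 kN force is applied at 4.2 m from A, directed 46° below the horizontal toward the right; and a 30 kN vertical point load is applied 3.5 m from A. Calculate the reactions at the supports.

A_x = -27.79 kN, A_y = 102.9 kN, C_y = 100.7 kN

Resultant of the triangular load: ½ × 35.63 × 4.2 = 74.823 kN, acting at 4.1 m from A (one-third of the span from the peak).
Moments about A: C_y·7.1 − 70·2.6 − (½·35.63·4.2)·4.1 − 40·sin46°·4.2 − 30·3.5 = 0 → C_y = 714.623/7.1 = 100.651 ≈ 100.7 kN.
ΣF_y = 0: A_y + 100.651 − 70 − ½·35.63·4.2 − 40·sin46° − 30 = 0 → A_y = 102.9 kN.
ΣF_x = 0: A_x + 40·cos46° = 0 → A_x = -27.79 kN.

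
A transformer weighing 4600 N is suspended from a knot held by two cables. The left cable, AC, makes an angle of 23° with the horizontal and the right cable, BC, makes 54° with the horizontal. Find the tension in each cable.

T_AC = 2775 N, T_BC = 4346 N

ΣF_x = 0: −T_AC·cos23° + T_BC·cos54° = 0 → T_BC = 1.56606·T_AC.
ΣF_y = 0: T_AC·sin23° + T_BC·sin54° = 4600.
Substitute: T_AC·(0.390731 + 1.56606·0.809017) = 4600 → T_AC = 2774.93 ≈ 2775 N.
Then T_BC = 1.56606 × 2774.93 = 4346 N.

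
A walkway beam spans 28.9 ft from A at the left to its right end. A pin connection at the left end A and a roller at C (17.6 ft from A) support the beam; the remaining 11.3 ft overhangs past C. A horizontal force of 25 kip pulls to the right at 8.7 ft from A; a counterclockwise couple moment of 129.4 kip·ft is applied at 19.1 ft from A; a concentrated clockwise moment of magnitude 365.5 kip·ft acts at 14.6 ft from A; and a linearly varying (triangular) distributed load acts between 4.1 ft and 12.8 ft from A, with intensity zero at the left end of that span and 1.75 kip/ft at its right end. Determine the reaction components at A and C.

Resultant of the triangular load: ½ × 1.75 × 8.7 = 7.6125 kip, acting at 9.9 ft from A (one-third of the span from the peak).
Moments about A: C_y·17.6 + 129.4 − 365.5 − (½·1.75·8.7)·9.9 = 0 → C_y = 311.46375/17.6 = 17.6968 ≈ 17.70 kip.
ΣF_y = 0: A_y + 17.6968 − ½·1.75·8.7 = 0 → A_y = -10.08 kip.
ΣF_x = 0: A_x + 25 = 0 → A_x = -25.00 kip.

A_x = -25.00 kip, A_y = -10.08 kip, C_y = 17.70 kip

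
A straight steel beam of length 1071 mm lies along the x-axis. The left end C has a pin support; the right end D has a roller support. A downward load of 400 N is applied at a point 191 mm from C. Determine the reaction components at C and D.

C_x = 0, C_y = 328.7 N, D_y = 71.34 N

Moments about C: D_y·1071 − 400·191 = 0 → D_y = 76400/1071 = 71.3352 ≈ 71.34 N.
ΣF_y = 0: C_y + 71.3352 − 400 = 0 → C_y = 328.7 N.
ΣF_x = 0: no horizontal applied forces, so C_x = 0.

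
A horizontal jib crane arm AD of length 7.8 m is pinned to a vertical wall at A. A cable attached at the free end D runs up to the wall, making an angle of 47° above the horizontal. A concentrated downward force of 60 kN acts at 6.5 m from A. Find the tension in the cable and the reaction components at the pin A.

T = 68.37 kN, A_x = 46.63 kN, A_y = 10.00 kN

ΣM about A: T·sin47°·7.8 − 60·6.5 = 0 → T = 390/(7.8·0.731354) = 68.3663 ≈ 68.37 kN.
ΣF_x = 0: A_x − T·cos47° = 0 → A_x = 68.3663 × 0.681998 = 46.63 kN.
ΣF_y = 0: A_y + T·sin47° − 60 = 0 → A_y = 60 − 68.3663 × 0.731354 = 10.00 kN.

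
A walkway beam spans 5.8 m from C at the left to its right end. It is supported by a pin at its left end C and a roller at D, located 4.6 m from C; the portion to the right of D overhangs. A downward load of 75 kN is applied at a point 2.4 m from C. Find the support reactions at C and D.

Taking moments about C: D_y·4.6 − 75·2.4 = 0 → D_y = 180/4.6 = 39.1304 ≈ 39.13 kN.
ΣF_y = 0: C_y + 39.1304 − 75 = 0 → C_y = 35.87 kN.
ΣF_x = 0: no horizontal applied forces, so C_x = 0.

C_x = 0, C_y = 35.87 kN, D_y = 39.13 kN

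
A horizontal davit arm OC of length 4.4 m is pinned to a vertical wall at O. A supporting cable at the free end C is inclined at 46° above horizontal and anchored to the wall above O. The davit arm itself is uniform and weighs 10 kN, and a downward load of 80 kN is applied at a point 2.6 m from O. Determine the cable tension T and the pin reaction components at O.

T = 72.67 kN, O_x = 50.48 kN, O_y = 37.73 kN

ΣM about O: T·sin46°·4.4 − 10·2.2 − 80·2.6 = 0 → T = 230/(4.4·0.71934) = 72.6676 ≈ 72.67 kN.
ΣF_x = 0: O_x − T·cos46° = 0 → O_x = 72.6676 × 0.694658 = 50.48 kN.
ΣF_y = 0: O_y + T·sin46° − 10 − 80 = 0 → O_y = 90 − 72.6676 × 0.71934 = 37.73 kN.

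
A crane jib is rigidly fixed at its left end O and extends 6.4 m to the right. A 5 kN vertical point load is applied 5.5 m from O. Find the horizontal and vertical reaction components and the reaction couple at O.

O_x = 0, O_y = 5.000 kN, M_O = 27.50 kN·m

ΣF_x = 0: O_x = 0.
ΣF_y = 0: O_y − 5 = 0 → O_y = 5.000 kN.
ΣM about O: M_O − 5·5.5 = 0 → M_O = 27.50 kN·m.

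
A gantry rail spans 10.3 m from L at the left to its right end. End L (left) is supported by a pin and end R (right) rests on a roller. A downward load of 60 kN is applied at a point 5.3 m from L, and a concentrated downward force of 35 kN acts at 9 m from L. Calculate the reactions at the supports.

Moments about L: R_y·10.3 − 60·5.3 − 35·9 = 0 → R_y = 633/10.3 = 61.4563 ≈ 61.46 kN.
ΣF_y = 0: L_y + 61.4563 − 60 − 35 = 0 → L_y = 33.54 kN.
ΣF_x = 0: no horizontal applied forces, so L_x = 0.

L_x = 0, L_y = 33.54 kN, R_y = 61.46 kN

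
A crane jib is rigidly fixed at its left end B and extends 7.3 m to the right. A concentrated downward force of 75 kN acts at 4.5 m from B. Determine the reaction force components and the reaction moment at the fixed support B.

ΣF_x = 0: B_x = 0.
ΣF_y = 0: B_y − 75 = 0 → B_y = 75.00 kN.
ΣM about B: M_B − 75·4.5 = 0 → M_B = 337.5 kN·m.

B_x = 0, B_y = 75.00 kN, M_B = 337.5 kN·m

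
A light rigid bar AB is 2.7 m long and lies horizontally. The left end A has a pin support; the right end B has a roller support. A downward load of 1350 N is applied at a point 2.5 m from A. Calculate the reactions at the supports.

Moments about A: B_y·2.7 − 1350·2.5 = 0 → B_y = 3375/2.7 = 1250 N.
ΣF_y = 0: A_y + 1250 − 1350 = 0 → A_y = 100.0 N.
ΣF_x = 0: no horizontal applied forces, so A_x = 0.

A_x = 0, A_y = 100.0 N, B_y = 1250 N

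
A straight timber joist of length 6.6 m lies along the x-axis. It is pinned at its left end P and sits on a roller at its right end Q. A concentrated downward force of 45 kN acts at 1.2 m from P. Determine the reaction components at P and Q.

P_x = 0, P_y = 36.82 kN, Q_y = 8.182 kN

ΣM about P: Q_y·6.6 − 45·1.2 = 0 → Q_y = 54/6.6 = 8.18182 ≈ 8.182 kN.
ΣF_y = 0: P_y + 8.18182 − 45 = 0 → P_y = 36.82 kN.
ΣF_x = 0: no horizontal applied forces, so P_x = 0.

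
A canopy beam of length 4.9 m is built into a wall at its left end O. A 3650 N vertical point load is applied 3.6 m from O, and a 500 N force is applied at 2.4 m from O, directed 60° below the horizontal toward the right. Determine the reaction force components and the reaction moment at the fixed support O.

O_x = -250.0 N, O_y = 4083 N, M_O = 14180 N·m

ΣF_x = 0: O_x + 500·cos60° = 0 → O_x = -250.0 N.
ΣF_y = 0: O_y − 3650 − 500·sin60° = 0 → O_y = 4083 N.
ΣM about O: M_O − 3650·3.6 − 500·sin60°·2.4 = 0 → M_O = 14180 N·m.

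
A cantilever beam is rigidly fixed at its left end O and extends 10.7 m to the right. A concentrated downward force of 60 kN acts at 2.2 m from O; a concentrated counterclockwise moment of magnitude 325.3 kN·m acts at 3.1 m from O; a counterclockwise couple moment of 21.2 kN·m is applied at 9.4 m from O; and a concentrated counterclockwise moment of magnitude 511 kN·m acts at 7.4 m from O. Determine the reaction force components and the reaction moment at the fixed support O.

O_x = 0, O_y = 60.00 kN, M_O = -725.5 kN·m

ΣF_x = 0: O_x = 0.
ΣF_y = 0: O_y − 60 = 0 → O_y = 60.00 kN.
ΣM about O: M_O − 60·2.2 + 325.3 + 21.2 + 511 = 0 → M_O = -725.5 kN·m.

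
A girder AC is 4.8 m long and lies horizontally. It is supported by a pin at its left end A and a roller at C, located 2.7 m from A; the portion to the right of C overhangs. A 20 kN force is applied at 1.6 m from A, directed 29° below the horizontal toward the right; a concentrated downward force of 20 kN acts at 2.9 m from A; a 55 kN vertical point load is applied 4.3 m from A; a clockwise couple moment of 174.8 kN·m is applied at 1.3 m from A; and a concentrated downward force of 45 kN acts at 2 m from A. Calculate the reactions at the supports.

A_x = -17.49 kN, A_y = -83.20 kN, C_y = 212.9 kN

ΣM about A: C_y·2.7 − 20·sin29°·1.6 − 20·2.9 − 55·4.3 − 174.8 − 45·2 = 0 → C_y = 574.814/2.7 = 212.894 ≈ 212.9 kN.
ΣF_y = 0: A_y + 212.894 − 20·sin29° − 20 − 55 − 45 = 0 → A_y = -83.20 kN.
ΣF_x = 0: A_x + 20·cos29° = 0 → A_x = -17.49 kN.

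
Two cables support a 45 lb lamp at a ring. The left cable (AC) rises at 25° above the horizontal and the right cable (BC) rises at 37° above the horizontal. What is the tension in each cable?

T_AC = 40.70 lb, T_BC = 46.19 lb

ΣF_x = 0: −T_AC·cos25° + T_BC·cos37° = 0 → T_BC = 1.13482·T_AC.
ΣF_y = 0: T_AC·sin25° + T_BC·sin37° = 45.
Substitute: T_AC·(0.422618 + 1.13482·0.601815) = 45 → T_AC = 40.703 ≈ 40.70 lb.
Then T_BC = 1.13482 × 40.703 = 46.19 lb.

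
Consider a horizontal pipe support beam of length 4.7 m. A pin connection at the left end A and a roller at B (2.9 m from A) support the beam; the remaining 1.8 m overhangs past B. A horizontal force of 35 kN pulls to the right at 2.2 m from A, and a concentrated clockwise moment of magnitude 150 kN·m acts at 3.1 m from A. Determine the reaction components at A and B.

A_x = -35.00 kN, A_y = -51.72 kN, B_y = 51.72 kN

Taking moments about A: B_y·2.9 − 150 = 0 → B_y = 150/2.9 = 51.7241 ≈ 51.72 kN.
ΣF_y = 0: A_y + 51.7241  = 0 → A_y = -51.72 kN.
ΣF_x = 0: A_x + 35 = 0 → A_x = -35.00 kN.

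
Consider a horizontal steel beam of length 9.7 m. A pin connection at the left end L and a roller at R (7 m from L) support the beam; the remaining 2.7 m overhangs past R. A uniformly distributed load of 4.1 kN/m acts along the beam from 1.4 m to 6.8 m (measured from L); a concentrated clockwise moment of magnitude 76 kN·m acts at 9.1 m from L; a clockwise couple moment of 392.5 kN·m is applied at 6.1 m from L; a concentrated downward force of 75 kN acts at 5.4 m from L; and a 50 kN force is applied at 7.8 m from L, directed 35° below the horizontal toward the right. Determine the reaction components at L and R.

L_x = -40.96 kN, L_y = -43.89 kN, R_y = 169.7 kN

Resultant of the distributed load: 4.1 × 5.4 = 22.14 kN at 4.1 m from L.
Taking moments about L: R_y·7 − (4.1·5.4)·4.1 − 76 − 392.5 − 75·5.4 − 50·sin35°·7.8 = 0 → R_y = 1187.97/7 = 169.71 ≈ 169.7 kN.
ΣF_y = 0: L_y + 169.71 − 4.1·5.4 − 75 − 50·sin35° = 0 → L_y = -43.89 kN.
ΣF_x = 0: L_x + 50·cos35° = 0 → L_x = -40.96 kN.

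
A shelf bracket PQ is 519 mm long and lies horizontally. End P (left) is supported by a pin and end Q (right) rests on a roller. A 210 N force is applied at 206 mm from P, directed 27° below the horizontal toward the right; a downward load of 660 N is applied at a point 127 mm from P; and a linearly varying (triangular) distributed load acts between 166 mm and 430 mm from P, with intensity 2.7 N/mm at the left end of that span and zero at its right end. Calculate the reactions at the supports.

P_x = -187.1 N, P_y = 738.0 N, Q_y = 373.8 N

Resultant of the triangular load: ½ × 2.7 × 264 = 356.4 N, acting at 254 mm from P (one-third of the span from the peak).
ΣM about P: Q_y·519 − 210·sin27°·206 − 660·127 − (½·2.7·264)·254 = 0 → Q_y = 193985/519 = 373.767 ≈ 373.8 N.
ΣF_y = 0: P_y + 373.767 − 210·sin27° − 660 − ½·2.7·264 = 0 → P_y = 738.0 N.
ΣF_x = 0: P_x + 210·cos27° = 0 → P_x = -187.1 N.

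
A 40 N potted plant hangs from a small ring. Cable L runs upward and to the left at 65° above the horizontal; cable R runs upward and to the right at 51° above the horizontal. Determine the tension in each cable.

T_L = 28.01 N, T_R = 18.81 N

ΣF_x = 0: −T_L·cos65° + T_R·cos51° = 0 → T_R = 0.671547·T_L.
ΣF_y = 0: T_L·sin65° + T_R·sin51° = 40.
Substitute: T_L·(0.906308 + 0.671547·0.777146) = 40 → T_L = 28.0073 ≈ 28.01 N.
Then T_R = 0.671547 × 28.0073 = 18.81 N.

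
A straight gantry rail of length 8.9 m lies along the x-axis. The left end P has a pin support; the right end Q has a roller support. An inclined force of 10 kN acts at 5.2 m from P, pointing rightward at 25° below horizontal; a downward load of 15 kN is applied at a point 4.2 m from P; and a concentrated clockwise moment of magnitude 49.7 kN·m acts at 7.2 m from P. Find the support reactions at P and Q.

P_x = -9.063 kN, P_y = 4.094 kN, Q_y = 15.13 kN

Moments about P: Q_y·8.9 − 10·sin25°·5.2 − 15·4.2 − 49.7 = 0 → Q_y = 134.676/8.9 = 15.1321 ≈ 15.13 kN.
ΣF_y = 0: P_y + 15.1321 − 10·sin25° − 15 = 0 → P_y = 4.094 kN.
ΣF_x = 0: P_x + 10·cos25° = 0 → P_x = -9.063 kN.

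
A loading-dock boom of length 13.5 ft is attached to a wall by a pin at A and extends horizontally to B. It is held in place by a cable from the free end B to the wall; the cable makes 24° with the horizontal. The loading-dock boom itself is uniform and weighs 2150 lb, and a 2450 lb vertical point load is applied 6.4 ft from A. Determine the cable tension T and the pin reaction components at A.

T = 5499 lb, A_x = 5023 lb, A_y = 2364 lb

ΣM about A: T·sin24°·13.5 − 2150·6.75 − 2450·6.4 = 0 → T = 30192.5/(13.5·0.406737) = 5498.59 ≈ 5499 lb.
ΣF_x = 0: A_x − T·cos24° = 0 → A_x = 5498.59 × 0.913545 = 5023 lb.
ΣF_y = 0: A_y + T·sin24° − 2150 − 2450 = 0 → A_y = 4600 − 5498.59 × 0.406737 = 2364 lb.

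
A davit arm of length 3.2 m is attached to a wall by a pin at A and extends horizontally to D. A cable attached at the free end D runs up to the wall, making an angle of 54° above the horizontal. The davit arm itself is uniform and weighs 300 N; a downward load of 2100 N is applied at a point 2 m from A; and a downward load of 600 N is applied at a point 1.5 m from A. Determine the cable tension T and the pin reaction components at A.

ΣM about A: T·sin54°·3.2 − 300·1.6 − 2100·2 − 600·1.5 = 0 → T = 5580/(3.2·0.809017) = 2155.39 ≈ 2155 N.
ΣF_x = 0: A_x − T·cos54° = 0 → A_x = 2155.39 × 0.587785 = 1267 N.
ΣF_y = 0: A_y + T·sin54° − 300 − 2100 − 600 = 0 → A_y = 3000 − 2155.39 × 0.809017 = 1256 N.

T = 2155 N, A_x = 1267 N, A_y = 1256 N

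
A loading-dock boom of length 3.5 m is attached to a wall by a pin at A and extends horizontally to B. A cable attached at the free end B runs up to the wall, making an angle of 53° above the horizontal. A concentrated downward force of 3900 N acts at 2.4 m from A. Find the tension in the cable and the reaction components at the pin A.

ΣM about A: T·sin53°·3.5 − 3900·2.4 = 0 → T = 9360/(3.5·0.798636) = 3348.57 ≈ 3349 N.
ΣF_x = 0: A_x − T·cos53° = 0 → A_x = 3348.57 × 0.601815 = 2015 N.
ΣF_y = 0: A_y + T·sin53° − 3900 = 0 → A_y = 3900 − 3348.57 × 0.798636 = 1226 N.

T = 3349 N, A_x = 2015 N, A_y = 1226 N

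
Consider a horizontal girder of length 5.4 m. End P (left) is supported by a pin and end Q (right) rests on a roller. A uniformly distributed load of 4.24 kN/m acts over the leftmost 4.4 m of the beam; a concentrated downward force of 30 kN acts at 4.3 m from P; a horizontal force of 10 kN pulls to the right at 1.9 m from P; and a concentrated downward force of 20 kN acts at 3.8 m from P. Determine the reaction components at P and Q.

P_x = -10.00 kN, P_y = 23.09 kN, Q_y = 45.56 kN

Resultant of the distributed load: 4.24 × 4.4 = 18.656 kN at 2.2 m from P.
Taking moments about P: Q_y·5.4 − (4.24·4.4)·2.2 − 30·4.3 − 20·3.8 = 0 → Q_y = 246.0432/5.4 = 45.5636 ≈ 45.56 kN.
ΣF_y = 0: P_y + 45.5636 − 4.24·4.4 − 30 − 20 = 0 → P_y = 23.09 kN.
ΣF_x = 0: P_x + 10 = 0 → P_x = -10.00 kN.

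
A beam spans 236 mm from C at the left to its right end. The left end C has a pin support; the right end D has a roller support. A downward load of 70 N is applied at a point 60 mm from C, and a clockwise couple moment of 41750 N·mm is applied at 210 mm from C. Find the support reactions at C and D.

C_x = 0, C_y = -124.7 N, D_y = 194.7 N

ΣM about C: D_y·236 − 70·60 − 41750 = 0 → D_y = 45950/236 = 194.703 ≈ 194.7 N.
ΣF_y = 0: C_y + 194.703 − 70 = 0 → C_y = -124.7 N.
ΣF_x = 0: no horizontal applied forces, so C_x = 0.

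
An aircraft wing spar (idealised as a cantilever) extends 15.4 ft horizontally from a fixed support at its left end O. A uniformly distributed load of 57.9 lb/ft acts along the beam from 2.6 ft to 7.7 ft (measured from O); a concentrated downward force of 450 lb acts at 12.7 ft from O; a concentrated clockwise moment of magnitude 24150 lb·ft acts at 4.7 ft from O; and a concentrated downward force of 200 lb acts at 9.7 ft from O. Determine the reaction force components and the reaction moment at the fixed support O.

Resultant of the distributed load: 57.9 × 5.1 = 295.29 lb at 5.15 ft from O.
ΣF_x = 0: O_x = 0.
ΣF_y = 0: O_y − 57.9·5.1 − 450 − 200 = 0 → O_y = 945.3 lb.
ΣM about O: M_O − (57.9·5.1)·5.15 − 450·12.7 − 24150 − 200·9.7 = 0 → M_O = 33330 lb·ft.

O_x = 0, O_y = 945.3 lb, M_O = 33330 lb·ft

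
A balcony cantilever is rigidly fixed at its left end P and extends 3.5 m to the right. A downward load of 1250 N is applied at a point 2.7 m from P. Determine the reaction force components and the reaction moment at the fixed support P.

P_x = 0, P_y = 1250 N, M_P = 3375 N·m

ΣF_x = 0: P_x = 0.
ΣF_y = 0: P_y − 1250 = 0 → P_y = 1250 N.
ΣM about P: M_P − 1250·2.7 = 0 → M_P = 3375 N·m.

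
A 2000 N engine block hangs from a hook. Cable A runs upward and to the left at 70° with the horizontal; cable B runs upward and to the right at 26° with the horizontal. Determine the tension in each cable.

ΣF_x = 0: −T_A·cos70° + T_B·cos26° = 0 → T_B = 0.380532·T_A.
ΣF_y = 0: T_A·sin70° + T_B·sin26° = 2000.
Substitute: T_A·(0.939693 + 0.380532·0.438371) = 2000 → T_A = 1807.49 ≈ 1807 N.
Then T_B = 0.380532 × 1807.49 = 687.8 N.

T_A = 1807 N, T_B = 687.8 N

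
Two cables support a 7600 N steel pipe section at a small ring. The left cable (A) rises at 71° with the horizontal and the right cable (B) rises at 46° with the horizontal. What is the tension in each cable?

ΣF_x = 0: −T_A·cos71° + T_B·cos46° = 0 → T_B = 0.468674·T_A.
ΣF_y = 0: T_A·sin71° + T_B·sin46° = 7600.
Substitute: T_A·(0.945519 + 0.468674·0.71934) = 7600 → T_A = 5925.21 ≈ 5925 N.
Then T_B = 0.468674 × 5925.21 = 2777 N.

T_A = 5925 N, T_B = 2777 N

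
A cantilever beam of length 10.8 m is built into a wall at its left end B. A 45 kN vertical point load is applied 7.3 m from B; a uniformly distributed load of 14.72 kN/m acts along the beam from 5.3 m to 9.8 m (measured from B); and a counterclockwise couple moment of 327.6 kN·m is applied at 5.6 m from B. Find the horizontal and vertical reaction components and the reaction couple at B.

B_x = 0, B_y = 111.2 kN, M_B = 501.0 kN·m

Resultant of the distributed load: 14.72 × 4.5 = 66.24 kN at 7.55 m from B.
ΣF_x = 0: B_x = 0.
ΣF_y = 0: B_y − 45 − 14.72·4.5 = 0 → B_y = 111.2 kN.
ΣM about B: M_B − 45·7.3 − (14.72·4.5)·7.55 + 327.6 = 0 → M_B = 501.0 kN·m.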